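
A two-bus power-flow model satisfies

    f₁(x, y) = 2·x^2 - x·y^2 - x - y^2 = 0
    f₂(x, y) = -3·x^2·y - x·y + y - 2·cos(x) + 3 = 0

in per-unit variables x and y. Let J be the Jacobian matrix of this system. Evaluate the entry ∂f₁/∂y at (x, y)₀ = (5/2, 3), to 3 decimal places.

-21.000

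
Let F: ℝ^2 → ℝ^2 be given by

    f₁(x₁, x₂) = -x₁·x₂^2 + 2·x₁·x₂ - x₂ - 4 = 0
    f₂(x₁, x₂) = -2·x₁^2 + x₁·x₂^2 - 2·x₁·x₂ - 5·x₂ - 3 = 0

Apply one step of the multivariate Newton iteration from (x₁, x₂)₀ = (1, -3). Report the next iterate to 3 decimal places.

At (1, -3): F = (-16.000, 25.000).
Jacobian J = [[-x₂^2 + 2·x₂, -2·x₁·x₂ + 2·x₁ - 1], [-4·x₁ + x₂^2 - 2·x₂, 2·x₁·x₂ - 2·x₁ - 5]].
At the point, J = [[-15.000, 7.000], [11.000, -13.000]] (det J = 118.000).
Solving J·Δ = −F gives Δ = (-0.280, 1.686).
Then the next iterate is (x₁, x₂)₁ = (0.720, -1.314).

(0.720, -1.314)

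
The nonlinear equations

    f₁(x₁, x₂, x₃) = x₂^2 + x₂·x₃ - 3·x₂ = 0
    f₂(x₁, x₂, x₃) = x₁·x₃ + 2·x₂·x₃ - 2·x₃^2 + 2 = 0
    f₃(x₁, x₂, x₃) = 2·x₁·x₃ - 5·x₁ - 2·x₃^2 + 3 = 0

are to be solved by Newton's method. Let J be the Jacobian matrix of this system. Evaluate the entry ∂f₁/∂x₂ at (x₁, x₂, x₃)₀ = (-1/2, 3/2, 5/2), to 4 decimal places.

2.5000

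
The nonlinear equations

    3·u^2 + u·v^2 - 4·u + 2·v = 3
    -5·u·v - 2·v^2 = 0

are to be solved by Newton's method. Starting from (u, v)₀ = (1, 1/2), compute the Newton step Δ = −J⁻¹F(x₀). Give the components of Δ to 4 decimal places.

At (1, 1/2): F = (-2.7500, -3.0000).
Jacobian J = [[6·u + v^2 - 4, 2·u·v + 2], [-5·v, -5·u - 4·v]].
At the point, J = [[2.2500, 3.0000], [-2.5000, -7.0000]] (det J = -8.2500).
Solving J·Δ = −F gives Δ = (3.4242, -1.6515).

(3.4242, -1.6515)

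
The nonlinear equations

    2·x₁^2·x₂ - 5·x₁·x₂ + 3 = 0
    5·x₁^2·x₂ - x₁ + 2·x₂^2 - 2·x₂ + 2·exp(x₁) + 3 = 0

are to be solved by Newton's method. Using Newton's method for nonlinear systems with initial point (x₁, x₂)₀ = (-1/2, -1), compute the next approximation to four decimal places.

(-0.9580, 0.0686)

At (-1/2, -1): F = (0.0000, 7.463061).
Jacobian J = [[4·x₁·x₂ - 5·x₂, 2·x₁^2 - 5·x₁], [10·x₁·x₂ + 2·exp(x₁) - 1, 5·x₁^2 + 4·x₂ - 2]].
At the point, J = [[7.0000, 3.0000], [5.213061, -4.7500]] (det J = -48.889184).
Solving J·Δ = −F gives Δ = (-0.4580, 1.0686).
Then the next iterate is (x₁, x₂)₁ = (-0.9580, 0.0686).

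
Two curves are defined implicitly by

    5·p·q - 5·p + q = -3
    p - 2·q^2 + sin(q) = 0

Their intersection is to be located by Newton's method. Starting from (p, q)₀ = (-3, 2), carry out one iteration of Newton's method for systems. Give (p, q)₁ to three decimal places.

(-5.034, 0.559)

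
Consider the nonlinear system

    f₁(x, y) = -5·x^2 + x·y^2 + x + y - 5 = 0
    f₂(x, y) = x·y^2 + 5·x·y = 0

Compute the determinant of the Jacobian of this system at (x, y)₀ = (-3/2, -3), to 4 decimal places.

J = [[-10·x + y^2 + 1, 2·x·y + 1], [y^2 + 5·y, 2·x·y + 5·x]].
At the point, J = [[25.0000, 10.0000], [-6.0000, 1.5000]].
det J = 97.5000.

97.5000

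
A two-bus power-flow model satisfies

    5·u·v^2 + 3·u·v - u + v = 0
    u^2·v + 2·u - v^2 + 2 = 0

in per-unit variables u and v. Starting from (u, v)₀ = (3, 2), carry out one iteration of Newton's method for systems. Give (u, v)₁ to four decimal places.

(1.6491, 1.3825)

At (3, 2): F = (77.0000, 22.0000).
Jacobian J = [[5·v^2 + 3·v - 1, 10·u·v + 3·u + 1], [2·u·v + 2, u^2 - 2·v]].
At the point, J = [[25.0000, 70.0000], [14.0000, 5.0000]] (det J = -855.0000).
Solving J·Δ = −F gives Δ = (-1.3509, -0.6175).
Then the next iterate is (u, v)₁ = (1.6491, 1.3825).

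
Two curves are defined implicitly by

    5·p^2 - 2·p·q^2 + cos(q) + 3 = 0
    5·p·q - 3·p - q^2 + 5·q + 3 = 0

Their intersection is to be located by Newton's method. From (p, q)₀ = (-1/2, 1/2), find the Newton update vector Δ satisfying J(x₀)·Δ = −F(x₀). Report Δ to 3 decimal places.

(0.651, -3.450)

At (-1/2, 1/2): F = (5.37758, 5.500).
Jacobian J = [[10·p - 2·q^2, -4·p·q - sin(q)], [5·q - 3, 5·p - 2·q + 5]].
At the point, J = [[-5.500, 0.52057], [-0.500, 1.500]] (det J = -7.98971).
Solving J·Δ = −F gives Δ = (0.651, -3.450).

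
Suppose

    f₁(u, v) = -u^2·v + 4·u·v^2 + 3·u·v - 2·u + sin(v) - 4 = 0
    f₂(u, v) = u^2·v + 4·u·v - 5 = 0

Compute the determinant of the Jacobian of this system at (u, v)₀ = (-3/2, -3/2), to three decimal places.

24.481

J = [[-2·u·v + 4·v^2 + 3·v - 2, -u^2 + 8·u·v + 3·u + cos(v)], [2·u·v + 4·v, u^2 + 4·u]].
At the point, J = [[-2.000, 11.32074], [-1.500, -3.750]].
det J = 24.481.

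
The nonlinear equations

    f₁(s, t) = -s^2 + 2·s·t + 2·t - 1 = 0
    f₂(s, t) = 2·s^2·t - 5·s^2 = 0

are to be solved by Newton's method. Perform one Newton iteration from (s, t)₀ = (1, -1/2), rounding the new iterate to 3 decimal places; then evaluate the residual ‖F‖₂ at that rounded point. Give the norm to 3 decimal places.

At (1, -1/2): F = (-4.000, -6.000).
Jacobian J = [[-2·s + 2·t, 2·s + 2], [4·s·t - 10·s, 2·s^2]].
At the point, J = [[-3.000, 4.000], [-12.000, 2.000]] (det J = 42.000).
Solving J·Δ = −F gives Δ = (-0.381, 0.714).
Then the next iterate is (s, t)₁ = (0.619, 0.214).
Re-evaluating at (0.619, 0.214): F = (-0.69023, -1.75181), so ‖F‖₂ = 1.883.

1.883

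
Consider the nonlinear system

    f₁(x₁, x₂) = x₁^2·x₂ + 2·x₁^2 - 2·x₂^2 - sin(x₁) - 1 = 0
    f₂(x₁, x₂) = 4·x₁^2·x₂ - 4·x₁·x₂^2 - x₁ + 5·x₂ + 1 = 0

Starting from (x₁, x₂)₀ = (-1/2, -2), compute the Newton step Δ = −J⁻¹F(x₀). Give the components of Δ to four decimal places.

At (-1/2, -2): F = (-8.520574, -2.5000).
Jacobian J = [[2·x₁·x₂ + 4·x₁ - cos(x₁), x₁^2 - 4·x₂], [8·x₁·x₂ - 4·x₂^2 - 1, 4·x₁^2 - 8·x₁·x₂ + 5]].
At the point, J = [[-0.877583, 8.2500], [-9.0000, -2.0000]] (det J = 76.005165).
Solving J·Δ = −F gives Δ = (-0.4956, 0.9801).

(-0.4956, 0.9801)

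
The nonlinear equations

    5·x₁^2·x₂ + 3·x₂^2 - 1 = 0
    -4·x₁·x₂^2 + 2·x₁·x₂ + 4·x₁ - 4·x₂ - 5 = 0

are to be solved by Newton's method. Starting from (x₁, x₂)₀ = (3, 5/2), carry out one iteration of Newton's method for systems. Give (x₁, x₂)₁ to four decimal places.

(1.8866, 1.7209)

At (3, 5/2): F = (130.2500, -63.0000).
Jacobian J = [[10·x₁·x₂, 5·x₁^2 + 6·x₂], [-4·x₂^2 + 2·x₂ + 4, -8·x₁·x₂ + 2·x₁ - 4]].
At the point, J = [[75.0000, 60.0000], [-16.0000, -58.0000]] (det J = -3390.0000).
Solving J·Δ = −F gives Δ = (-1.1134, -0.7791).
Then the next iterate is (x₁, x₂)₁ = (1.8866, 1.7209).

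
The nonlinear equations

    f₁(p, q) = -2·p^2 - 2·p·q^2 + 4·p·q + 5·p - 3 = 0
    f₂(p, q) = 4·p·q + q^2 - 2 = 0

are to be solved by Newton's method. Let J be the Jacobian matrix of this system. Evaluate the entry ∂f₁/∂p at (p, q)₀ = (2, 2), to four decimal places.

-3.0000

∂f₁/∂p = -4·p - 2·q^2 + 4·q + 5.
At (2, 2) this is -3.0000.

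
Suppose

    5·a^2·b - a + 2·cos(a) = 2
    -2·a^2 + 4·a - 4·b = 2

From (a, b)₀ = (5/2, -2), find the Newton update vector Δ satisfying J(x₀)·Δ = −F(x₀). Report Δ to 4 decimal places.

(-0.4165, 1.4997)

At (5/2, -2): F = (-68.602287, 3.5000).
Jacobian J = [[10·a·b - 2·sin(a) - 1, 5·a^2], [-4·a + 4, -4]].
At the point, J = [[-52.196944, 31.2500], [-6.0000, -4.0000]] (det J = 396.287777).
Solving J·Δ = −F gives Δ = (-0.4165, 1.4997).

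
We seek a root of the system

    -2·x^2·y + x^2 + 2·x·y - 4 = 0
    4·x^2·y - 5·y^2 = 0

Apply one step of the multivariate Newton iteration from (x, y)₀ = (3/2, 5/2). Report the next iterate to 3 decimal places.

At (3/2, 5/2): F = (-5.500, -8.750).
Jacobian J = [[-4·x·y + 2·x + 2·y, -2·x^2 + 2·x], [8·x·y, 4·x^2 - 10·y]].
At the point, J = [[-7.000, -1.500], [30.000, -16.000]] (det J = 157.000).
Solving J·Δ = −F gives Δ = (-0.477, -1.441).
Then the next iterate is (x, y)₁ = (1.023, 1.059).

(1.023, 1.059)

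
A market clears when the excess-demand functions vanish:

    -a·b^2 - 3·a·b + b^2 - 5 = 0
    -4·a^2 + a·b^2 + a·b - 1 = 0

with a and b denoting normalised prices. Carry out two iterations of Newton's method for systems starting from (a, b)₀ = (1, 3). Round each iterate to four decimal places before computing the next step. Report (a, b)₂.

At (1, 3): F = (-14.0000, 7.0000).
Jacobian J = [[-b^2 - 3·b, -2·a·b - 3·a + 2·b], [-8·a + b^2 + b, 2·a·b + a]].
At the point, J = [[-18.0000, -3.0000], [4.0000, 7.0000]] (det J = -114.0000).
Solving J·Δ = −F gives Δ = (-0.6754, -0.6140).
Then the next iterate is (a, b)₁ = (0.3246, 2.3860).
Round to (0.3246, 2.3860) and repeat: F = (-3.478437, 1.200981), J = [[-12.850996, 2.249209], [5.482196, 1.873591]].
Δ = (-0.2532, 0.0999), so (a, b)₂ = (0.0714, 2.4859).

(0.0714, 2.4859)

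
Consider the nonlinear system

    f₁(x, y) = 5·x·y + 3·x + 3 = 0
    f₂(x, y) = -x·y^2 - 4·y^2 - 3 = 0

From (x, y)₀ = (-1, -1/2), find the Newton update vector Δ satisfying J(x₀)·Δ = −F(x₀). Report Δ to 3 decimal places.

At (-1, -1/2): F = (2.500, -3.750).
Jacobian J = [[5·y + 3, 5·x], [-y^2, -2·x·y - 8·y]].
At the point, J = [[0.500, -5.000], [-0.250, 3.000]] (det J = 0.250).
Solving J·Δ = −F gives Δ = (45.000, 5.000).

(45.000, 5.000)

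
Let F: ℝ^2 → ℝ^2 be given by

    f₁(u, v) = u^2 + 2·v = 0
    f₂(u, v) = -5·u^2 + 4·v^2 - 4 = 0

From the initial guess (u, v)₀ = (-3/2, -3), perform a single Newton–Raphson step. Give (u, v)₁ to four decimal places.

(-2.6548, -2.8571)

At (-3/2, -3): F = (-3.7500, 20.7500).
Jacobian J = [[2·u, 2], [-10·u, 8·v]].
At the point, J = [[-3.0000, 2.0000], [15.0000, -24.0000]] (det J = 42.0000).
Solving J·Δ = −F gives Δ = (-1.1548, 0.1429).
Then the next iterate is (u, v)₁ = (-2.6548, -2.8571).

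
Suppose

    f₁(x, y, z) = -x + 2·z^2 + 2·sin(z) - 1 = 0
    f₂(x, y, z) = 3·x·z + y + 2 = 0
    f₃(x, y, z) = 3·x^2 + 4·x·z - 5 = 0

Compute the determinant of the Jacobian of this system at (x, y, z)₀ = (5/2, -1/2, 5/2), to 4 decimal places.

-219.9428

J = [[-1, 0, 4·z + 2·cos(z)], [3·z, 1, 3·x], [6·x + 4·z, 0, 4·x]].
At the point, J = [[-1.0000, 0.0000, 8.397713], [7.5000, 1.0000, 7.5000], [25.0000, 0.0000, 10.0000]].
det J = -219.9428.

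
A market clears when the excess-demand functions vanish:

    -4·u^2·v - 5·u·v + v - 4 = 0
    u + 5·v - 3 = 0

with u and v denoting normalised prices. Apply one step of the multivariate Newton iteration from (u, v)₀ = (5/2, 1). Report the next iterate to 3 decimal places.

At (5/2, 1): F = (-40.500, 4.500).
Jacobian J = [[-8·u·v - 5·v, -4·u^2 - 5·u + 1], [1, 5]].
At the point, J = [[-25.000, -36.500], [1.000, 5.000]] (det J = -88.500).
Solving J·Δ = −F gives Δ = (-0.432, -0.814).
Then the next iterate is (u, v)₁ = (2.068, 0.186).

(2.068, 0.186)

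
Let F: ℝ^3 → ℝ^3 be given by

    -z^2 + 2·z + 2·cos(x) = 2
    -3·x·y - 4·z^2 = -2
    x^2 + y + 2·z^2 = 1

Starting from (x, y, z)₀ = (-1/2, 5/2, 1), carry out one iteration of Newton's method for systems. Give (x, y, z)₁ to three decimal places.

(-1.288, -2.281, 1.061)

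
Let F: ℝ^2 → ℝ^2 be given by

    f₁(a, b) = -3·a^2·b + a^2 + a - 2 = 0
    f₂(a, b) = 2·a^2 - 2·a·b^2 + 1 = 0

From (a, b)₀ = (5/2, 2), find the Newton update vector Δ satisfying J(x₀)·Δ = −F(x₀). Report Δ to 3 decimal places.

(-0.953, -0.420)

At (5/2, 2): F = (-30.750, -6.500).
Jacobian J = [[-6·a·b + 2·a + 1, -3·a^2], [4·a - 2·b^2, -4·a·b]].
At the point, J = [[-24.000, -18.750], [2.000, -20.000]] (det J = 517.500).
Solving J·Δ = −F gives Δ = (-0.953, -0.420).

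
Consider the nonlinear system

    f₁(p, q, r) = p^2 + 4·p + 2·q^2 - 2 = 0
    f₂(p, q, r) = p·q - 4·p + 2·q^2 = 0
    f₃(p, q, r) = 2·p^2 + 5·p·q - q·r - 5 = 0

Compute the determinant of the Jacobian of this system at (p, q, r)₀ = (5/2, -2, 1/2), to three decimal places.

J = [[2·p + 4, 4·q, 0], [q - 4, p + 4·q, 0], [4·p + 5·q, 5·p - r, -q]].
At the point, J = [[9.000, -8.000, 0.000], [-6.000, -5.500, 0.000], [0.000, 12.000, 2.000]].
det J = -195.000.

-195.000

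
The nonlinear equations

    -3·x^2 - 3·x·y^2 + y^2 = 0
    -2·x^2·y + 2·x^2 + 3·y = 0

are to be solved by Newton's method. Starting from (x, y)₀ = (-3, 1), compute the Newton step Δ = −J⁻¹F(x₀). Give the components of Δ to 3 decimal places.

At (-3, 1): F = (-17.000, 3.000).
Jacobian J = [[-6·x - 3·y^2, -6·x·y + 2·y], [-4·x·y + 4·x, -2·x^2 + 3]].
At the point, J = [[15.000, 20.000], [0.000, -15.000]] (det J = -225.000).
Solving J·Δ = −F gives Δ = (0.867, 0.200).

(0.867, 0.200)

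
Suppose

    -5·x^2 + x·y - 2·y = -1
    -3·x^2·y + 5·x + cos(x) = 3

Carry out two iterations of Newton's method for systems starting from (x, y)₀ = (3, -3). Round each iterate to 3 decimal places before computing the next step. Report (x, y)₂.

(0.998, -1.644)

At (3, -3): F = (-47.000, 92.01001).
Jacobian J = [[-10·x + y, x - 2], [-6·x·y - sin(x) + 5, -3·x^2]].
At the point, J = [[-33.000, 1.000], [58.85888, -27.000]] (det J = 832.14112).
Solving J·Δ = −F gives Δ = (-1.414, 0.324).
Then the next iterate is (x, y)₁ = (1.586, -2.676).
Round to (1.586, -2.676) and repeat: F = (-10.46912, 25.10840), J = [[-18.536, -0.414], [29.46493, -7.54619]].
Δ = (-0.588, 1.032), so (x, y)₂ = (0.998, -1.644).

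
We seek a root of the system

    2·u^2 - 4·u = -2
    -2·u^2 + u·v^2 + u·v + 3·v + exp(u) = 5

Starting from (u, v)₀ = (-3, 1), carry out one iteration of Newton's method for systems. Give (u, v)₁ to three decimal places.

(-1.000, 1.358)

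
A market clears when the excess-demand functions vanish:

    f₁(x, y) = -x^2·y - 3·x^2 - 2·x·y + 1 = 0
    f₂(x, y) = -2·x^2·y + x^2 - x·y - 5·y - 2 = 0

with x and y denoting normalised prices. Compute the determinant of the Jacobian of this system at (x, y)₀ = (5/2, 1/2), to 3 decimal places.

364.375

J = [[-2·x·y - 6·x - 2·y, -x^2 - 2·x], [-4·x·y + 2·x - y, -2·x^2 - x - 5]].
At the point, J = [[-18.500, -11.250], [-0.500, -20.000]].
det J = 364.375.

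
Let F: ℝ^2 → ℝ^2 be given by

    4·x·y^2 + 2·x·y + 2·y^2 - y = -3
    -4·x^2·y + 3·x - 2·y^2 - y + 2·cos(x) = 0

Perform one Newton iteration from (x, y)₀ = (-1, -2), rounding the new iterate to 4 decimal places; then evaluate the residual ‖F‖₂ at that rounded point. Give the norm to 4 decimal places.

0.0887

At (-1, -2): F = (1.0000, 0.080605).
Jacobian J = [[4·y^2 + 2·y, 8·x·y + 2·x + 4·y - 1], [-8·x·y - 2·sin(x) + 3, -4·x^2 - 4·y - 1]].
At the point, J = [[12.0000, 5.0000], [-11.317058, 3.0000]] (det J = 92.585290).
Solving J·Δ = −F gives Δ = (-0.0280, -0.1327).
Then the next iterate is (x, y)₁ = (-1.0280, -2.1327).
Re-evaluating at (-1.0280, -2.1327): F = (-0.088709, 0.000159), so ‖F‖₂ = 0.0887.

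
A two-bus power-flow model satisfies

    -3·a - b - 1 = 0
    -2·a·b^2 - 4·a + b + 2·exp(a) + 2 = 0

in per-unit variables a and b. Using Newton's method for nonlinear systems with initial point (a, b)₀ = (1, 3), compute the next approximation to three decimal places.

(-2.981, 7.943)

At (1, 3): F = (-7.000, -11.56344).
Jacobian J = [[-3, -1], [-2·b^2 + 2·exp(a) - 4, -4·a·b + 1]].
At the point, J = [[-3.000, -1.000], [-16.56344, -11.000]] (det J = 16.43656).
Solving J·Δ = −F gives Δ = (-3.981, 4.943).
Then the next iterate is (a, b)₁ = (-2.981, 7.943).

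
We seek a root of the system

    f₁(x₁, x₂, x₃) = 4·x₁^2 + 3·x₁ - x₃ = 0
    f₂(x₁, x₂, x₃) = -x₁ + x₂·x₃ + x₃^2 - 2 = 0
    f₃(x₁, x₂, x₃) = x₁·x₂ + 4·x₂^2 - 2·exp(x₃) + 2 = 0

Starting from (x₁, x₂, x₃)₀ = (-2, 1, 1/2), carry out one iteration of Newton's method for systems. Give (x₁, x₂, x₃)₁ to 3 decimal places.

(-1.272, 0.785, 0.542)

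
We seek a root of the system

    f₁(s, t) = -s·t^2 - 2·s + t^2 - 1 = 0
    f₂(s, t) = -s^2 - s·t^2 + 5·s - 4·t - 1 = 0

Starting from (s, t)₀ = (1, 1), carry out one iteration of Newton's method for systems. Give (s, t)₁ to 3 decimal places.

(0.000, 0.333)

At (1, 1): F = (-3.000, -2.000).
Jacobian J = [[-t^2 - 2, -2·s·t + 2·t], [-2·s - t^2 + 5, -2·s·t - 4]].
At the point, J = [[-3.000, 0.000], [2.000, -6.000]] (det J = 18.000).
Solving J·Δ = −F gives Δ = (-1.000, -0.667).
Then the next iterate is (s, t)₁ = (0.000, 0.333).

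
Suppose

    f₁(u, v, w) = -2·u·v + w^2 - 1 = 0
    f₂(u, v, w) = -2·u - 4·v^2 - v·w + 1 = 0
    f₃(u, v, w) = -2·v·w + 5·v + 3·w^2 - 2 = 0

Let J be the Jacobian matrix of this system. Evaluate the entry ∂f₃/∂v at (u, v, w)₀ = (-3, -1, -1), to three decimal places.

7.000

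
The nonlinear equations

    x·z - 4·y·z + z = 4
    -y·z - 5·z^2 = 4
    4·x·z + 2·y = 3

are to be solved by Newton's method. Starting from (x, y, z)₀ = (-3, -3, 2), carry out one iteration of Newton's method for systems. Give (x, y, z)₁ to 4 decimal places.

(-0.9091, -1.9545, 0.8182)

At (-3, -3, 2): F = (16.0000, -18.0000, -33.0000).
Jacobian J = [[z, -4·z, x - 4·y + 1], [0, -z, -y - 10·z], [4·z, 2, 4·x]].
At the point, J = [[2.0000, -8.0000, 10.0000], [0.0000, -2.0000, -17.0000], [8.0000, 2.0000, -12.0000]] (det J = 1364.0000).
Solving J·Δ = −F gives Δ = (2.0909, 1.0455, -1.1818).
Then the next iterate is (x, y, z)₁ = (-0.9091, -1.9545, 0.8182).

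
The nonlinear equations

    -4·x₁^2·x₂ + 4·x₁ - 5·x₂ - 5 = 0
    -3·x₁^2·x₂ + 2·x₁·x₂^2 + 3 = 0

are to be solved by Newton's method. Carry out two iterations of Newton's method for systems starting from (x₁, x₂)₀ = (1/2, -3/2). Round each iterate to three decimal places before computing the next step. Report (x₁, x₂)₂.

At (1/2, -3/2): F = (6.000, 6.375).
Jacobian J = [[-8·x₁·x₂ + 4, -4·x₁^2 - 5], [-6·x₁·x₂ + 2·x₂^2, -3·x₁^2 + 4·x₁·x₂]].
At the point, J = [[10.000, -6.000], [9.000, -3.750]] (det J = 16.500).
Solving J·Δ = −F gives Δ = (-0.955, -0.591).
Then the next iterate is (x₁, x₂)₁ = (-0.455, -2.091).
Round to (-0.455, -2.091) and repeat: F = (5.36656, 0.31989), J = [[-3.61124, -5.82810], [3.03613, 3.18455]].
Δ = (-3.060, 2.817), so (x₁, x₂)₂ = (-3.515, 0.726).

(-3.515, 0.726)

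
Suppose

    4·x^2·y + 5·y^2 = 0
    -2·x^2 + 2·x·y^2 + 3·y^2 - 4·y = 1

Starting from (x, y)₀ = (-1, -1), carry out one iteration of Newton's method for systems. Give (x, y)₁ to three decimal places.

(-0.500, -0.167)

At (-1, -1): F = (1.000, 2.000).
Jacobian J = [[8·x·y, 4·x^2 + 10·y], [-4·x + 2·y^2, 4·x·y + 6·y - 4]].
At the point, J = [[8.000, -6.000], [6.000, -6.000]] (det J = -12.000).
Solving J·Δ = −F gives Δ = (0.500, 0.833).
Then the next iterate is (x, y)₁ = (-0.500, -0.167).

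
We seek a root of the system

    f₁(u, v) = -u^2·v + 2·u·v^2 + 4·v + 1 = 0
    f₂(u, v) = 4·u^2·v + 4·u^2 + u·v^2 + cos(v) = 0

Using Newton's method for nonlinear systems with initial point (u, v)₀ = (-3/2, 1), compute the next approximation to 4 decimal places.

At (-3/2, 1): F = (-0.2500, 17.040302).
Jacobian J = [[-2·u·v + 2·v^2, -u^2 + 4·u·v + 4], [8·u·v + 8·u + v^2, 4·u^2 + 2·u·v - sin(v)]].
At the point, J = [[5.0000, -4.2500], [-23.0000, 5.158529]] (det J = -71.957355).
Solving J·Δ = −F gives Δ = (0.9885, 1.1041).
Then the next iterate is (u, v)₁ = (-0.5115, 2.1041).

(-0.5115, 2.1041)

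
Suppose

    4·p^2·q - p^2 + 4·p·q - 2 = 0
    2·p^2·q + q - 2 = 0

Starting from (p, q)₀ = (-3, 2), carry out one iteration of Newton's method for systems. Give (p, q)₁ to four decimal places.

(-5.3000, -2.8000)

At (-3, 2): F = (37.0000, 36.0000).
Jacobian J = [[8·p·q - 2·p + 4·q, 4·p^2 + 4·p], [4·p·q, 2·p^2 + 1]].
At the point, J = [[-34.0000, 24.0000], [-24.0000, 19.0000]] (det J = -70.0000).
Solving J·Δ = −F gives Δ = (-2.3000, -4.8000).
Then the next iterate is (p, q)₁ = (-5.3000, -2.8000).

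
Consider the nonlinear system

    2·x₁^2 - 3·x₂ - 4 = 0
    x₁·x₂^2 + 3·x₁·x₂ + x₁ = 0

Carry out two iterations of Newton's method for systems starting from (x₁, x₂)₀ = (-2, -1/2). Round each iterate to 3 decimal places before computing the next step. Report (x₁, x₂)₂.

At (-2, -1/2): F = (5.500, 0.500).
Jacobian J = [[4·x₁, -3], [x₂^2 + 3·x₂ + 1, 2·x₁·x₂ + 3·x₁]].
At the point, J = [[-8.000, -3.000], [-0.250, -4.000]] (det J = 31.250).
Solving J·Δ = −F gives Δ = (0.656, 0.084).
Then the next iterate is (x₁, x₂)₁ = (-1.344, -0.416).
Round to (-1.344, -0.416) and repeat: F = (0.86067, 0.10072), J = [[-5.376, -3.000], [-0.07494, -2.91379]].
Δ = (0.143, 0.031), so (x₁, x₂)₂ = (-1.201, -0.385).

(-1.201, -0.385)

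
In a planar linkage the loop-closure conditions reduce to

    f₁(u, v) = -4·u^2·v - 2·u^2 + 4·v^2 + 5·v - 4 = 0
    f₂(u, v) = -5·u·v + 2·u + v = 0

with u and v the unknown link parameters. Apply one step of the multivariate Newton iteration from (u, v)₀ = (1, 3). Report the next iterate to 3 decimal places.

(0.730, 1.378)

At (1, 3): F = (33.000, -10.000).
Jacobian J = [[-8·u·v - 4·u, -4·u^2 + 8·v + 5], [-5·v + 2, -5·u + 1]].
At the point, J = [[-28.000, 25.000], [-13.000, -4.000]] (det J = 437.000).
Solving J·Δ = −F gives Δ = (-0.270, -1.622).
Then the next iterate is (u, v)₁ = (0.730, 1.378).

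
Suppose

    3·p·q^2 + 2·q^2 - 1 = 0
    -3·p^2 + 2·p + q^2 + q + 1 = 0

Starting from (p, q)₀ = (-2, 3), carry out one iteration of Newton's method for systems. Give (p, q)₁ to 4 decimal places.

At (-2, 3): F = (-37.0000, -3.0000).
Jacobian J = [[3·q^2, 6·p·q + 4·q], [-6·p + 2, 2·q + 1]].
At the point, J = [[27.0000, -24.0000], [14.0000, 7.0000]] (det J = 525.0000).
Solving J·Δ = −F gives Δ = (0.6305, -0.8324).
Then the next iterate is (p, q)₁ = (-1.3695, 2.1676).

(-1.3695, 2.1676)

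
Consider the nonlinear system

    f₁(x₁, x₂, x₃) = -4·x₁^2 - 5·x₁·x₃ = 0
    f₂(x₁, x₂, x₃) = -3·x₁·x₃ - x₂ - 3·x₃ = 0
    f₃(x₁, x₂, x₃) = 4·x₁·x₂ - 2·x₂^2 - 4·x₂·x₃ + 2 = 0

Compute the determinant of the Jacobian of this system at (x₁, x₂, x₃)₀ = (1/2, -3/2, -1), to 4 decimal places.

-27.0000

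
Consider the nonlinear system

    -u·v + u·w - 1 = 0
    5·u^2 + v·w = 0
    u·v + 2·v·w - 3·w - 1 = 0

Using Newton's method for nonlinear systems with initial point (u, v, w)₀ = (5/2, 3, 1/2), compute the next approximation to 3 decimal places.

(1.190, 1.640, 0.730)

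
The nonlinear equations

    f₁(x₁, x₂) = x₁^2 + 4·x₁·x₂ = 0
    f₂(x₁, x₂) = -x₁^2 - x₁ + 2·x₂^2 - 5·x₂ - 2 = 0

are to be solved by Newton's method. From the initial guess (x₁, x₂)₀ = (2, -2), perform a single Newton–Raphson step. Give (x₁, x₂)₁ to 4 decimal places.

(1.1739, -0.9130)

At (2, -2): F = (-12.0000, 10.0000).
Jacobian J = [[2·x₁ + 4·x₂, 4·x₁], [-2·x₁ - 1, 4·x₂ - 5]].
At the point, J = [[-4.0000, 8.0000], [-5.0000, -13.0000]] (det J = 92.0000).
Solving J·Δ = −F gives Δ = (-0.8261, 1.0870).
Then the next iterate is (x₁, x₂)₁ = (1.1739, -0.9130).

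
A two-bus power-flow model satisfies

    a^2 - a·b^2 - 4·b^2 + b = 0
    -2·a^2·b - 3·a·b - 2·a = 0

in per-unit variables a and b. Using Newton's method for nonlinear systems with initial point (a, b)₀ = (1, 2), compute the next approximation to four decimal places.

At (1, 2): F = (-17.0000, -12.0000).
Jacobian J = [[2·a - b^2, -2·a·b - 8·b + 1], [-4·a·b - 3·b - 2, -2·a^2 - 3·a]].
At the point, J = [[-2.0000, -19.0000], [-16.0000, -5.0000]] (det J = -294.0000).
Solving J·Δ = −F gives Δ = (-0.4864, -0.8435).
Then the next iterate is (a, b)₁ = (0.5136, 1.1565).

(0.5136, 1.1565)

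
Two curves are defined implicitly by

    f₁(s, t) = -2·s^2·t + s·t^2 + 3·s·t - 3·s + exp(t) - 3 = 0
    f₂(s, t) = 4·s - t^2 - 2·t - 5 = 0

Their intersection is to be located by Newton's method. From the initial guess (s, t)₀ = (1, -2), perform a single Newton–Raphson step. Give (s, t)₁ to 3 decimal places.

(1.607, -2.714)

At (1, -2): F = (-3.86466, -1.000).
Jacobian J = [[-4·s·t + t^2 + 3·t - 3, -2·s^2 + 2·s·t + 3·s + exp(t)], [4, -2·t - 2]].
At the point, J = [[3.000, -2.86466], [4.000, 2.000]] (det J = 17.45866).
Solving J·Δ = −F gives Δ = (0.607, -0.714).
Then the next iterate is (s, t)₁ = (1.607, -2.714).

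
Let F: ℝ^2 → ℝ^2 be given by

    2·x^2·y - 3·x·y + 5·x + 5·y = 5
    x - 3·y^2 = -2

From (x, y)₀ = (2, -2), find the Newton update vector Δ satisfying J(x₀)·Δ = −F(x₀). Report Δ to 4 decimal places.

At (2, -2): F = (-9.0000, -8.0000).
Jacobian J = [[4·x·y - 3·y + 5, 2·x^2 - 3·x + 5], [1, -6·y]].
At the point, J = [[-5.0000, 7.0000], [1.0000, 12.0000]] (det J = -67.0000).
Solving J·Δ = −F gives Δ = (-0.7761, 0.7313).

(-0.7761, 0.7313)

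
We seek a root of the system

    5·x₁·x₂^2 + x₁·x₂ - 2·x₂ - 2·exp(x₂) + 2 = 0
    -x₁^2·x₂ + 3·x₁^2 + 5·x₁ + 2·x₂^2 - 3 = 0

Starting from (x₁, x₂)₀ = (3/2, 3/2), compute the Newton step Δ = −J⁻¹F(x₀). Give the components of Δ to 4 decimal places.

(-1.6699, 0.9304)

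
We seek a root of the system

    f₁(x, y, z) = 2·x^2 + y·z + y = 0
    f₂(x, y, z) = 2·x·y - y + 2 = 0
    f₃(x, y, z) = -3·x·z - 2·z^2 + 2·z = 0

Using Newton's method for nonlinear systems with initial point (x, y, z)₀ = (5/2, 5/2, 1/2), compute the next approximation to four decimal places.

(1.1011, 1.2486, 0.3464)

At (5/2, 5/2, 1/2): F = (16.2500, 12.0000, -3.2500).
Jacobian J = [[4·x, z + 1, y], [2·y, 2·x - 1, 0], [-3·z, 0, -3·x - 4·z + 2]].
At the point, J = [[10.0000, 1.5000, 2.5000], [5.0000, 4.0000, 0.0000], [-1.5000, 0.0000, -7.5000]] (det J = -228.7500).
Solving J·Δ = −F gives Δ = (-1.3989, -1.2514, -0.1536).
Then the next iterate is (x, y, z)₁ = (1.1011, 1.2486, 0.3464).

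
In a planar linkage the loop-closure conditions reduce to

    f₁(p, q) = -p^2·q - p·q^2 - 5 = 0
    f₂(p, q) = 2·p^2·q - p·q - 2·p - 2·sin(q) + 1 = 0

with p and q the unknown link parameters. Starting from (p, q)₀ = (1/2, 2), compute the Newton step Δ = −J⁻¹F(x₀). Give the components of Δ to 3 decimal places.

(-2.069, 2.185)

At (1/2, 2): F = (-7.500, -1.81859).
Jacobian J = [[-2·p·q - q^2, -p^2 - 2·p·q], [4·p·q - q - 2, 2·p^2 - p - 2·cos(q)]].
At the point, J = [[-6.000, -2.250], [0.000, 0.83229]] (det J = -4.99376).
Solving J·Δ = −F gives Δ = (-2.069, 2.185).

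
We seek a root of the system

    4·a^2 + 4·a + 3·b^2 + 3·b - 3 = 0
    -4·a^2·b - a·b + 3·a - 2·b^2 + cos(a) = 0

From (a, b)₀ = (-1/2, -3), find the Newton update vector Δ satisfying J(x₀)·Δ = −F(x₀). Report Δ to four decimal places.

(-1.1573, 0.9333)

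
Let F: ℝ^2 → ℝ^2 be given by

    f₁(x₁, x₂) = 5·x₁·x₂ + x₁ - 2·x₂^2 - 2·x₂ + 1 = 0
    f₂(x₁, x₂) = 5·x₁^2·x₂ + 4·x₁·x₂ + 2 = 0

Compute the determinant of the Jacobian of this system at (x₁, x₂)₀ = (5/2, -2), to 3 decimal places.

701.750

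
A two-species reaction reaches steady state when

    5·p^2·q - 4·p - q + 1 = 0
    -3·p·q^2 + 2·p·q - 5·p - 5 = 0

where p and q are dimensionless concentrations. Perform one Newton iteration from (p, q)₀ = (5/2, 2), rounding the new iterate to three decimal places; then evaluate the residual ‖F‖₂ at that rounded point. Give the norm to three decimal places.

17.749

At (5/2, 2): F = (51.500, -37.500).
Jacobian J = [[10·p·q - 4, 5·p^2 - 1], [-3·q^2 + 2·q - 5, -6·p·q + 2·p]].
At the point, J = [[46.000, 30.250], [-13.000, -25.000]] (det J = -756.750).
Solving J·Δ = −F gives Δ = (-0.202, -1.395).
Then the next iterate is (p, q)₁ = (2.298, 0.605).
Re-evaluating at (2.298, 0.605): F = (7.17743, -16.23280), so ‖F‖₂ = 17.749.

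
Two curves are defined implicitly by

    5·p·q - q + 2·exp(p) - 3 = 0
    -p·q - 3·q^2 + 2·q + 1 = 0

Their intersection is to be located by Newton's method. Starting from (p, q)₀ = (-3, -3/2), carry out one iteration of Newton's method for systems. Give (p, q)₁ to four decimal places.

(-1.9524, -0.6658)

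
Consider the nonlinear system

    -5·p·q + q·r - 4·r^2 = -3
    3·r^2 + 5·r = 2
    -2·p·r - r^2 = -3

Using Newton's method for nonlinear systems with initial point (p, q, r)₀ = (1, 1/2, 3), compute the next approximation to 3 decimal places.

At (1, 1/2, 3): F = (-34.000, 40.000, -12.000).
Jacobian J = [[-5·q, -5·p + r, q - 8·r], [0, 0, 6·r + 5], [-2·r, 0, -2·p - 2·r]].
At the point, J = [[-2.500, -2.000, -23.500], [0.000, 0.000, 23.000], [-6.000, 0.000, -8.000]] (det J = 276.000).
Solving J·Δ = −F gives Δ = (0.319, 3.036, -1.739).
Then the next iterate is (p, q, r)₁ = (1.319, 3.536, 1.261).

(1.319, 3.536, 1.261)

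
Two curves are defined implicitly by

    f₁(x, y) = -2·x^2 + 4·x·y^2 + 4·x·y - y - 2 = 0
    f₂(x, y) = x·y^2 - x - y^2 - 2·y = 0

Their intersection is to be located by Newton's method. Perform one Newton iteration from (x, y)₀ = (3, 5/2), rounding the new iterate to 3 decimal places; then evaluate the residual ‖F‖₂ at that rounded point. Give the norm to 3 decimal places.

23.861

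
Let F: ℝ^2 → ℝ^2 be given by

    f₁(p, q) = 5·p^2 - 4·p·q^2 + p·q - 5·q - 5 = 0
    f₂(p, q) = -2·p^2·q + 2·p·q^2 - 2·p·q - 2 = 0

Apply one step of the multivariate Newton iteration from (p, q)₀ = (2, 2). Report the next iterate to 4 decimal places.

At (2, 2): F = (-23.0000, -10.0000).
Jacobian J = [[10·p - 4·q^2 + q, -8·p·q + p - 5], [-4·p·q + 2·q^2 - 2·q, -2·p^2 + 4·p·q - 2·p]].
At the point, J = [[6.0000, -35.0000], [-12.0000, 4.0000]] (det J = -396.0000).
Solving J·Δ = −F gives Δ = (-1.1162, -0.8485).
Then the next iterate is (p, q)₁ = (0.8838, 1.1515).

(0.8838, 1.1515)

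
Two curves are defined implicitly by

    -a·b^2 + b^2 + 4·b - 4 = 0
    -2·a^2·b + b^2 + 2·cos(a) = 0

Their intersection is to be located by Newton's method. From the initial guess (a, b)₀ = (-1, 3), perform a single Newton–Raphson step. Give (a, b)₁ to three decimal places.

At (-1, 3): F = (26.000, 4.08060).
Jacobian J = [[-b^2, -2·a·b + 2·b + 4], [-4·a·b - 2·sin(a), -2·a^2 + 2·b]].
At the point, J = [[-9.000, 16.000], [13.68294, 4.000]] (det J = -254.92707).
Solving J·Δ = −F gives Δ = (0.152, -1.540).
Then the next iterate is (a, b)₁ = (-0.848, 1.460).

(-0.848, 1.460)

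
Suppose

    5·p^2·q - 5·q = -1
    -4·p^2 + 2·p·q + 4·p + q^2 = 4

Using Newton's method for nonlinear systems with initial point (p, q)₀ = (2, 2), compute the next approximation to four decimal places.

(1.4364, 1.4364)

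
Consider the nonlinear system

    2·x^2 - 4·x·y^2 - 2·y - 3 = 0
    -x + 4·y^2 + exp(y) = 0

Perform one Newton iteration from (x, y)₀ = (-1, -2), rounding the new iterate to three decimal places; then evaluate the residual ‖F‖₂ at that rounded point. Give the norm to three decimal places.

6.491

At (-1, -2): F = (19.000, 17.13534).
Jacobian J = [[4·x - 4·y^2, -8·x·y - 2], [-1, 8·y + exp(y)]].
At the point, J = [[-20.000, -18.000], [-1.000, -15.86466]] (det J = 299.29329).
Solving J·Δ = −F gives Δ = (-0.023, 1.082).
Then the next iterate is (x, y)₁ = (-1.023, -0.918).
Re-evaluating at (-1.023, -0.918): F = (4.37748, 4.79321), so ‖F‖₂ = 6.491.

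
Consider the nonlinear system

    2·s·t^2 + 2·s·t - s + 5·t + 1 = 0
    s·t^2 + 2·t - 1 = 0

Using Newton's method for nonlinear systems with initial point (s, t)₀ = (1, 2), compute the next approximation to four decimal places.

(-3.5000, 3.8333)

At (1, 2): F = (22.0000, 7.0000).
Jacobian J = [[2·t^2 + 2·t - 1, 4·s·t + 2·s + 5], [t^2, 2·s·t + 2]].
At the point, J = [[11.0000, 15.0000], [4.0000, 6.0000]] (det J = 6.0000).
Solving J·Δ = −F gives Δ = (-4.5000, 1.8333).
Then the next iterate is (s, t)₁ = (-3.5000, 3.8333).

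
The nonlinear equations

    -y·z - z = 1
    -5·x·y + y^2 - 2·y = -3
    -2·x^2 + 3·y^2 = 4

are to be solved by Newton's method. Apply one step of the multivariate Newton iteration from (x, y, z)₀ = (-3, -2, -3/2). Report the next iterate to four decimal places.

At (-3, -2, -3/2): F = (-2.5000, -19.0000, -10.0000).
Jacobian J = [[0, -z, -y - 1], [-5·y, -5·x + 2·y - 2, 0], [-4·x, 6·y, 0]].
At the point, J = [[0.0000, 1.5000, 1.0000], [10.0000, 9.0000, 0.0000], [12.0000, -12.0000, 0.0000]] (det J = -228.0000).
Solving J·Δ = −F gives Δ = (1.3947, 0.5614, 1.6579).
Then the next iterate is (x, y, z)₁ = (-1.6053, -1.4386, 0.1579).

(-1.6053, -1.4386, 0.1579)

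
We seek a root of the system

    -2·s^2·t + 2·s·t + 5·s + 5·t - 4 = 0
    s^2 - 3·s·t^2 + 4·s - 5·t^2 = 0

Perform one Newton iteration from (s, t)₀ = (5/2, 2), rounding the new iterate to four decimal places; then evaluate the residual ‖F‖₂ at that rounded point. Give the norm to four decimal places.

At (5/2, 2): F = (3.5000, -33.7500).
Jacobian J = [[-4·s·t + 2·t + 5, -2·s^2 + 2·s + 5], [2·s - 3·t^2 + 4, -6·s·t - 10·t]].
At the point, J = [[-11.0000, -2.5000], [-3.0000, -50.0000]] (det J = 542.5000).
Solving J·Δ = −F gives Δ = (0.4781, -0.7037).
Then the next iterate is (s, t)₁ = (2.9781, 1.2963).
Re-evaluating at (2.9781, 1.2963): F = (2.099046, -2.633630), so ‖F‖₂ = 3.3678.

3.3678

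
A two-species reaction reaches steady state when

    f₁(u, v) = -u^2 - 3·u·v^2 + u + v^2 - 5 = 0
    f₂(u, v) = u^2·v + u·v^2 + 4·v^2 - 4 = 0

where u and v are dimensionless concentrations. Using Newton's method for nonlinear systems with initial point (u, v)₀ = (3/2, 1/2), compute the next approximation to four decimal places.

At (3/2, 1/2): F = (-6.6250, -1.5000).
Jacobian J = [[-2·u - 3·v^2 + 1, -6·u·v + 2·v], [2·u·v + v^2, u^2 + 2·u·v + 8·v]].
At the point, J = [[-2.7500, -3.5000], [1.7500, 7.7500]] (det J = -15.1875).
Solving J·Δ = −F gives Δ = (-3.7263, 1.0350).
Then the next iterate is (u, v)₁ = (-2.2263, 1.5350).

(-2.2263, 1.5350)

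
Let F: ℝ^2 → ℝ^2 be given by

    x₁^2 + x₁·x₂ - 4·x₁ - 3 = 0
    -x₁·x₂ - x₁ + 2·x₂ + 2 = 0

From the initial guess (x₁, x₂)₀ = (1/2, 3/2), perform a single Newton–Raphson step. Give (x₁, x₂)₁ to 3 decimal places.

At (1/2, 3/2): F = (-4.000, 3.750).
Jacobian J = [[2·x₁ + x₂ - 4, x₁], [-x₂ - 1, -x₁ + 2]].
At the point, J = [[-1.500, 0.500], [-2.500, 1.500]] (det J = -1.000).
Solving J·Δ = −F gives Δ = (-7.875, -15.625).
Then the next iterate is (x₁, x₂)₁ = (-7.375, -14.125).

(-7.375, -14.125)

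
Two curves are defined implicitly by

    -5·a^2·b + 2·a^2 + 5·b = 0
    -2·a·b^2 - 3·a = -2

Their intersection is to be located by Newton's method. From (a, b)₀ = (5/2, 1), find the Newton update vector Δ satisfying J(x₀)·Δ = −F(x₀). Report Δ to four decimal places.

At (5/2, 1): F = (-13.7500, -10.5000).
Jacobian J = [[-10·a·b + 4·a, -5·a^2 + 5], [-2·b^2 - 3, -4·a·b]].
At the point, J = [[-15.0000, -26.2500], [-5.0000, -10.0000]] (det J = 18.7500).
Solving J·Δ = −F gives Δ = (7.3667, -4.7333).

(7.3667, -4.7333)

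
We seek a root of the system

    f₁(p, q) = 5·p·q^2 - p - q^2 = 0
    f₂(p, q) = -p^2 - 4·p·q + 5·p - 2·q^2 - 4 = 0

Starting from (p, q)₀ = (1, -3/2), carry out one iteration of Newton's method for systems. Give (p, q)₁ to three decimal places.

(0.735, -1.059)

At (1, -3/2): F = (8.000, 1.500).
Jacobian J = [[5·q^2 - 1, 10·p·q - 2·q], [-2·p - 4·q + 5, -4·p - 4·q]].
At the point, J = [[10.250, -12.000], [9.000, 2.000]] (det J = 128.500).
Solving J·Δ = −F gives Δ = (-0.265, 0.441).
Then the next iterate is (p, q)₁ = (0.735, -1.059).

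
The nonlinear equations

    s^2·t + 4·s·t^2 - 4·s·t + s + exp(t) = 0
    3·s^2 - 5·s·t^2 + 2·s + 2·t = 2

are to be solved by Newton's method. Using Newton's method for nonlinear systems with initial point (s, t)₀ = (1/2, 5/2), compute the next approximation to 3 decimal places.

(0.489, 1.492)

At (1/2, 5/2): F = (20.80749, -10.875).
Jacobian J = [[2·s·t + 4·t^2 - 4·t + 1, s^2 + 8·s·t - 4·s + exp(t)], [6·s - 5·t^2 + 2, -10·s·t + 2]].
At the point, J = [[18.500, 20.43249], [-26.250, -10.500]] (det J = 342.10297).
Solving J·Δ = −F gives Δ = (-0.011, -1.008).
Then the next iterate is (s, t)₁ = (0.489, 1.492).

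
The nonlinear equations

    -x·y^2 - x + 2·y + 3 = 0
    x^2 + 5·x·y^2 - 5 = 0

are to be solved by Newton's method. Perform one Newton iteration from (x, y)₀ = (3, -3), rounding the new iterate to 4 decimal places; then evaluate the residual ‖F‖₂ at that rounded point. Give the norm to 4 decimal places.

At (3, -3): F = (-33.0000, 139.0000).
Jacobian J = [[-y^2 - 1, -2·x·y + 2], [2·x + 5·y^2, 10·x·y]].
At the point, J = [[-10.0000, 20.0000], [51.0000, -90.0000]] (det J = -120.0000).
Solving J·Δ = −F gives Δ = (1.5833, 2.4417).
Then the next iterate is (x, y)₁ = (4.5833, -0.5583).
Re-evaluating at (4.5833, -0.5583): F = (-4.128510, 23.149687), so ‖F‖₂ = 23.5149.

23.5149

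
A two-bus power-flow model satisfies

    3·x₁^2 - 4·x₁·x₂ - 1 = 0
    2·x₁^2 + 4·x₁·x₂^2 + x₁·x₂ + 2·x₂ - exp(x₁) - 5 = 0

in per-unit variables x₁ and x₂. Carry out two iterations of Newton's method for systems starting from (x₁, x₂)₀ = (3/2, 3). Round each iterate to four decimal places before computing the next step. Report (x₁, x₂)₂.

At (3/2, 3): F = (-12.2500, 59.518311).
Jacobian J = [[6·x₁ - 4·x₂, -4·x₁], [4·x₁ + 4·x₂^2 + x₂ - exp(x₁), 8·x₁·x₂ + x₁ + 2]].
At the point, J = [[-3.0000, -6.0000], [40.518311, 39.5000]] (det J = 124.609866).
Solving J·Δ = −F gives Δ = (1.0173, -2.5503).
Then the next iterate is (x₁, x₂)₁ = (2.5173, 0.4497).
Round to (2.5173, 0.4497) and repeat: F = (13.482279, -0.653761), J = [[13.3050, -10.0692], [-1.067264, 13.573538]].
Δ = (-1.0387, -0.0335), so (x₁, x₂)₂ = (1.4786, 0.4162).

(1.4786, 0.4162)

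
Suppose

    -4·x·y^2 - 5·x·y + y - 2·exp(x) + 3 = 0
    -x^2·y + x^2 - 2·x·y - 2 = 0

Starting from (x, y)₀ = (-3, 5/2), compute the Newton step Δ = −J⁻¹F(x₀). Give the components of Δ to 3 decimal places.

At (-3, 5/2): F = (117.90043, -0.500).
Jacobian J = [[-4·y^2 - 5·y - 2·exp(x), -8·x·y - 5·x + 1], [-2·x·y + 2·x - 2·y, -x^2 - 2·x]].
At the point, J = [[-37.59957, 76.000], [4.000, -3.000]] (det J = -191.20128).
Solving J·Δ = −F gives Δ = (-1.651, -2.368).

(-1.651, -2.368)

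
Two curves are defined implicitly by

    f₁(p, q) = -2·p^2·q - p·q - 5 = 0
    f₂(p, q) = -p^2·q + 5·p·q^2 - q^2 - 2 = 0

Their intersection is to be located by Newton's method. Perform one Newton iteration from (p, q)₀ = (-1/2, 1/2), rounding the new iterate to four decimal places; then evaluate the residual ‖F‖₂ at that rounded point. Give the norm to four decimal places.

At (-1/2, 1/2): F = (-5.0000, -3.0000).
Jacobian J = [[-4·p·q - q, -2·p^2 - p], [-2·p·q + 5·q^2, -p^2 + 10·p·q - 2·q]].
At the point, J = [[0.5000, 0.0000], [1.7500, -3.7500]] (det J = -1.8750).
Solving J·Δ = −F gives Δ = (10.0000, 3.8667).
Then the next iterate is (p, q)₁ = (9.5000, 4.3667).
Re-evaluating at (9.5000, 4.3667): F = (-834.6730, 490.570528), so ‖F‖₂ = 968.1624.

968.1624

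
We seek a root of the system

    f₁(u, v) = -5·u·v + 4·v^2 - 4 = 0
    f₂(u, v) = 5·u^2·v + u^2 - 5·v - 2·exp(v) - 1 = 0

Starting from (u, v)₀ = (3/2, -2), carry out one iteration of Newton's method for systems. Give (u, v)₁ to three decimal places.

(1.310, -0.932)

At (3/2, -2): F = (27.000, -11.52067).
Jacobian J = [[-5·v, -5·u + 8·v], [10·u·v + 2·u, 5·u^2 - 2·exp(v) - 5]].
At the point, J = [[10.000, -23.500], [-27.000, 5.97933]] (det J = -574.70671).
Solving J·Δ = −F gives Δ = (-0.190, 1.068).
Then the next iterate is (u, v)₁ = (1.310, -0.932).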